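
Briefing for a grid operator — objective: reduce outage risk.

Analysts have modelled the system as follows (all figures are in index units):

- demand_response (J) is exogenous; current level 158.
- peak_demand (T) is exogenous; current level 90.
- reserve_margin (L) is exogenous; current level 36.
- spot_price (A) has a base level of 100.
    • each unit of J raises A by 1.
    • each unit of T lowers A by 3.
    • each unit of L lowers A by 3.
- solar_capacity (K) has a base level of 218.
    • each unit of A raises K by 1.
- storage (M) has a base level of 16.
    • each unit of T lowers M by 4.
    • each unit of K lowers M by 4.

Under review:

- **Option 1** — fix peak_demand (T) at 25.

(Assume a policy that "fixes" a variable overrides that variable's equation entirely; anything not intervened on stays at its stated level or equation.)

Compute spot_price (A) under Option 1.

75

Option 1 (T := 25):
  J = 158
  T = 25
  L = 36
  A = 100 + 158 − 3·25 − 3·36 = 75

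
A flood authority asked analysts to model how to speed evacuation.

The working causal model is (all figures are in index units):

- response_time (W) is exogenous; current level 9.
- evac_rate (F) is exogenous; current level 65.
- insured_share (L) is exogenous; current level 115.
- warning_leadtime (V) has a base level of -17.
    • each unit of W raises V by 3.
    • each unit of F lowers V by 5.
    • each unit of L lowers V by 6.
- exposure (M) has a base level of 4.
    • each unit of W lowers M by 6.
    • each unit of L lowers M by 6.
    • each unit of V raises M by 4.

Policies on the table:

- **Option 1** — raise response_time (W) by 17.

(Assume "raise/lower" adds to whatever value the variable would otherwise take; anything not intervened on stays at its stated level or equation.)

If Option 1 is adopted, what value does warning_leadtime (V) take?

-954

Option 1 (W + 17):
  W = 9 + 17 = 26
  F = 65
  L = 115
  V = -17 + 3·26 − 5·65 − 6·115 = -954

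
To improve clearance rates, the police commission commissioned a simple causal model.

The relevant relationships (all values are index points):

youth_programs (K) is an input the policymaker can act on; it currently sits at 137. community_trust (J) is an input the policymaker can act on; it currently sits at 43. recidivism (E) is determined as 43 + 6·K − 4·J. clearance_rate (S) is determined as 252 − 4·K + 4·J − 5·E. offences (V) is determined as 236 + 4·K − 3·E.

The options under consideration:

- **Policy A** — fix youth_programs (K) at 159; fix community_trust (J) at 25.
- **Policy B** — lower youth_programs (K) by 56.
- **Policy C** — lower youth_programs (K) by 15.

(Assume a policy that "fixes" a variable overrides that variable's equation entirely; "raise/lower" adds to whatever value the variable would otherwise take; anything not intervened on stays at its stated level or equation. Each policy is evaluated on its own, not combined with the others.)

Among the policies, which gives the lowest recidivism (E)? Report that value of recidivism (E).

357

Policy A (K := 159, J := 25):
  K = 159
  J = 25
  E = 43 + 6·159 − 4·25 = 897
Policy B (K − 56):
  K = 137 − 56 = 81
  J = 43
  E = 43 + 6·81 − 4·43 = 357
Policy C (K − 15):
  K = 137 − 15 = 122
  J = 43
  E = 43 + 6·122 − 4·43 = 603
Comparing — Policy A: E=897, Policy B: E=357, Policy C: E=603. Lowest is 357 (Policy B).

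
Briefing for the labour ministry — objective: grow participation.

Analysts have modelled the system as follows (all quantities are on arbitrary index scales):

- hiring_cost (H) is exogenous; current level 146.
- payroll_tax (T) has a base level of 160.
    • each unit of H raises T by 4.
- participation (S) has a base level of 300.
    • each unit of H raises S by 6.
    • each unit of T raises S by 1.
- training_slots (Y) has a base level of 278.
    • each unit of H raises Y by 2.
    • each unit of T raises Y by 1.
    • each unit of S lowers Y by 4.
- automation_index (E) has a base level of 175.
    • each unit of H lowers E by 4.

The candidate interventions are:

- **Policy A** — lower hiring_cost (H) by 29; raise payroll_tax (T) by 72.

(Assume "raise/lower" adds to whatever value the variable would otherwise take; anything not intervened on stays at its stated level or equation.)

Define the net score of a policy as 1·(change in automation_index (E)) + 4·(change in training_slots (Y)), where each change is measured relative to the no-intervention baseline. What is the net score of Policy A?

3196

Baseline:
  H = 146
  T = 160 + 4·146 = 744
  S = 300 + 6·146 + 744 = 1920
  Y = 278 + 2·146 + 744 − 4·1920 = -6366
  E = 175 − 4·146 = -409
Policy A (H − 29, T + 72):
  H = 146 − 29 = 117
  T = 160 + 4·117 (+72 from intervention) = 700
  S = 300 + 6·117 + 700 = 1702
  Y = 278 + 2·117 + 700 − 4·1702 = -5596
  E = 175 − 4·117 = -293
ΔE = -293 − (-409) = 116; ΔY = -5596 − (-6366) = 770
Score = 1·116 + 4·770 = 3196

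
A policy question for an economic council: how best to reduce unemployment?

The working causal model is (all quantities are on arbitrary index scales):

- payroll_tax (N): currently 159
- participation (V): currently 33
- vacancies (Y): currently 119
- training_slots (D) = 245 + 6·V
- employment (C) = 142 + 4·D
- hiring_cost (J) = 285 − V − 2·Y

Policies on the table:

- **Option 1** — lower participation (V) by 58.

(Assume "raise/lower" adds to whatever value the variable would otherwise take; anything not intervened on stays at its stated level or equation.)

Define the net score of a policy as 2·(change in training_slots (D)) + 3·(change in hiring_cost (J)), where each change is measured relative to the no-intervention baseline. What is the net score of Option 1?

-522

Baseline:
  V = 33
  Y = 119
  D = 245 + 6·33 = 443
  J = 285 − 33 − 2·119 = 14
Option 1 (V − 58):
  V = 33 − 58 = -25
  Y = 119
  D = 245 + 6·(-25) = 95
  J = 285 − (-25) − 2·119 = 72
ΔD = 95 − 443 = -348; ΔJ = 72 − 14 = 58
Score = 2·(-348) + 3·58 = -522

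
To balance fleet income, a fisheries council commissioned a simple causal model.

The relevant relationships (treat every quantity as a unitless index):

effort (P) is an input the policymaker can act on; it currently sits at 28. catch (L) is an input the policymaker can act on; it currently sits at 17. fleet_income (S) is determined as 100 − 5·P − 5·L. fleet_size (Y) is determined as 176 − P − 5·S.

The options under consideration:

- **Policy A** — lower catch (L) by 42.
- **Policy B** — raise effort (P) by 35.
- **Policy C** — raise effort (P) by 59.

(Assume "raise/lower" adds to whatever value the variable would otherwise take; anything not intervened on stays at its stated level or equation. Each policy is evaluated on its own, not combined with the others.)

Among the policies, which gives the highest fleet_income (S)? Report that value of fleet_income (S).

Policy A (L − 42):
  P = 28
  L = 17 − 42 = -25
  S = 100 − 5·28 − 5·(-25) = 85
Policy B (P + 35):
  P = 28 + 35 = 63
  L = 17
  S = 100 − 5·63 − 5·17 = -300
Policy C (P + 59):
  P = 28 + 59 = 87
  L = 17
  S = 100 − 5·87 − 5·17 = -420
Comparing — Policy A: S=85, Policy B: S=-300, Policy C: S=-420. Highest is 85 (Policy A).

85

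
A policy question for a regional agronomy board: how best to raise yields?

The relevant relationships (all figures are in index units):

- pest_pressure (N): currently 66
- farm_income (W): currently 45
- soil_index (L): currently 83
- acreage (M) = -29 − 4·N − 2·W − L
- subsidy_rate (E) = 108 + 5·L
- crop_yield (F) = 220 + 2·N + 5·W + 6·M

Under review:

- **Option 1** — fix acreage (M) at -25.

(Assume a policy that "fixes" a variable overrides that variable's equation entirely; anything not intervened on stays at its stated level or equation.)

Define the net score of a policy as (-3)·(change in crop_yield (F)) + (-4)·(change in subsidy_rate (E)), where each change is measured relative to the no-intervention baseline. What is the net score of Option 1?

-7938

Baseline:
  N = 66
  W = 45
  L = 83
  M = -29 − 4·66 − 2·45 − 83 = -466
  E = 108 + 5·83 = 523
  F = 220 + 2·66 + 5·45 + 6·(-466) = -2219
Option 1 (M := -25):
  N = 66
  W = 45
  L = 83
  M = -25
  E = 108 + 5·83 = 523
  F = 220 + 2·66 + 5·45 + 6·(-25) = 427
ΔF = 427 − (-2219) = 2646; ΔE = 523 − 523 = 0
Score = (-3)·2646 + (-4)·0 = -7938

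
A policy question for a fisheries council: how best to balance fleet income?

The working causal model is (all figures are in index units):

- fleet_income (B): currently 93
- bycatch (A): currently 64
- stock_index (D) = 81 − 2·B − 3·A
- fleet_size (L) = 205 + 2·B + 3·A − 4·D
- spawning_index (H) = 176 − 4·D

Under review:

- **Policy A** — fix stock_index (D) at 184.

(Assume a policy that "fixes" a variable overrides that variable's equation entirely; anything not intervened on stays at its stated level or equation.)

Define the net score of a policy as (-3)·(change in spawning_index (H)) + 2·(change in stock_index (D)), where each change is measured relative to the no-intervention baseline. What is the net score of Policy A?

6734

Baseline:
  B = 93
  A = 64
  D = 81 − 2·93 − 3·64 = -297
  H = 176 − 4·(-297) = 1364
Policy A (D := 184):
  B = 93
  A = 64
  D = 184
  H = 176 − 4·184 = -560
ΔH = -560 − 1364 = -1924; ΔD = 184 − (-297) = 481
Score = (-3)·(-1924) + 2·481 = 6734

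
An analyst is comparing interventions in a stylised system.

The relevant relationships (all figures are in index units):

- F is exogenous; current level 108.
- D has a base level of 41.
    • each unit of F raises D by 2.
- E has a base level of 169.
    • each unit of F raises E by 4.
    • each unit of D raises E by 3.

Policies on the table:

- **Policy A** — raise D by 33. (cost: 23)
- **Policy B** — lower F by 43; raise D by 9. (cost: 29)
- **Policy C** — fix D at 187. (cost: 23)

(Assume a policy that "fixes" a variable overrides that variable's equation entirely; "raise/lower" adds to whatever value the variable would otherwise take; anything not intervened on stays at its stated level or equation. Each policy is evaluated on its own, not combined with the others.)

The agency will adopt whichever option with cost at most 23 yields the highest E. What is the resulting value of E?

1471

Policy A (D + 33):
  F = 108
  D = 41 + 2·108 (+33 from intervention) = 290
  E = 169 + 4·108 + 3·290 = 1471
Policy C (D := 187):
  F = 108
  D = 187
  E = 169 + 4·108 + 3·187 = 1162
Comparing — Policy A: E=1471, Policy C: E=1162. Highest is 1471 (Policy A).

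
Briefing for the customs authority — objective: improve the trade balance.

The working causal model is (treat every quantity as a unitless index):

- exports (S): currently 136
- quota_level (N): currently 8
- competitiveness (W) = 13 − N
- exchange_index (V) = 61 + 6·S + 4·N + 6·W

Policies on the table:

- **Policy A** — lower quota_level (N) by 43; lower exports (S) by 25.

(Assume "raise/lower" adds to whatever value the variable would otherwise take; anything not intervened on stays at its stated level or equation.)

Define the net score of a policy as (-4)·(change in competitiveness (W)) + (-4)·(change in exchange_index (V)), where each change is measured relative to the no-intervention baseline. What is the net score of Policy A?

84

Baseline:
  S = 136
  N = 8
  W = 13 − 8 = 5
  V = 61 + 6·136 + 4·8 + 6·5 = 939
Policy A (N − 43, S − 25):
  S = 136 − 25 = 111
  N = 8 − 43 = -35
  W = 13 − (-35) = 48
  V = 61 + 6·111 + 4·(-35) + 6·48 = 875
ΔW = 48 − 5 = 43; ΔV = 875 − 939 = -64
Score = (-4)·43 + (-4)·(-64) = 84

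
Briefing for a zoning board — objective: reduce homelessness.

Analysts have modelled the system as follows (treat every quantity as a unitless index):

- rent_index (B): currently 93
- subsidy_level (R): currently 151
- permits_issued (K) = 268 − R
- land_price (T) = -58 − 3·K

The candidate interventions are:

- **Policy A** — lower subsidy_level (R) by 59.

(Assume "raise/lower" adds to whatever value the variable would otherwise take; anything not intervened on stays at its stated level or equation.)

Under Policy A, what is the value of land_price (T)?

-586

Policy A (R − 59):
  R = 151 − 59 = 92
  K = 268 − 92 = 176
  T = -58 − 3·176 = -586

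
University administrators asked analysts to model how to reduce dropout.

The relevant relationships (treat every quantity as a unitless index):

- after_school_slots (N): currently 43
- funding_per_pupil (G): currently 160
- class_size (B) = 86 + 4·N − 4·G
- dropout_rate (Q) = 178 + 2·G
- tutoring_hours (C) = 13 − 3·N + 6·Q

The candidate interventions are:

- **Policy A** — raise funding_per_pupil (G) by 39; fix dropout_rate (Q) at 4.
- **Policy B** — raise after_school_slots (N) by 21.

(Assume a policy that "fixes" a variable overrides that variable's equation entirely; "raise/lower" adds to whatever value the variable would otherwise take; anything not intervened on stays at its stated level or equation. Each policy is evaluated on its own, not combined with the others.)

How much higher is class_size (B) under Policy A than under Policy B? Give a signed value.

-240

Policy A (G + 39, Q := 4):
  N = 43
  G = 160 + 39 = 199
  B = 86 + 4·43 − 4·199 = -538
Policy B (N + 21):
  N = 43 + 21 = 64
  G = 160
  B = 86 + 4·64 − 4·160 = -298
B: -538 − (-298) = -240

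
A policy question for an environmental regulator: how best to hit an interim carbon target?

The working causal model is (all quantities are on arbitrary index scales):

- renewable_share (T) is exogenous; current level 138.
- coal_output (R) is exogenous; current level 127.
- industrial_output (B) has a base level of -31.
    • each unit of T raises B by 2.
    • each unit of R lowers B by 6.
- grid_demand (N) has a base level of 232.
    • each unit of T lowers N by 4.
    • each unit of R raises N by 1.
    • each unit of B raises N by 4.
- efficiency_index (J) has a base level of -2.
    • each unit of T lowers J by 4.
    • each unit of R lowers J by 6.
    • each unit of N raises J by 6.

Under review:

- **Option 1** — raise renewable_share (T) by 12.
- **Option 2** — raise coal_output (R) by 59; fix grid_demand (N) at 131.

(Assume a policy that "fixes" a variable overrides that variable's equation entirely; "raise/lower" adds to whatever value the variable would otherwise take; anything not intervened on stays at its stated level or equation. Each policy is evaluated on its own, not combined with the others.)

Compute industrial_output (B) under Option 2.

-871

Option 2 (R + 59, N := 131):
  T = 138
  R = 127 + 59 = 186
  B = -31 + 2·138 − 6·186 = -871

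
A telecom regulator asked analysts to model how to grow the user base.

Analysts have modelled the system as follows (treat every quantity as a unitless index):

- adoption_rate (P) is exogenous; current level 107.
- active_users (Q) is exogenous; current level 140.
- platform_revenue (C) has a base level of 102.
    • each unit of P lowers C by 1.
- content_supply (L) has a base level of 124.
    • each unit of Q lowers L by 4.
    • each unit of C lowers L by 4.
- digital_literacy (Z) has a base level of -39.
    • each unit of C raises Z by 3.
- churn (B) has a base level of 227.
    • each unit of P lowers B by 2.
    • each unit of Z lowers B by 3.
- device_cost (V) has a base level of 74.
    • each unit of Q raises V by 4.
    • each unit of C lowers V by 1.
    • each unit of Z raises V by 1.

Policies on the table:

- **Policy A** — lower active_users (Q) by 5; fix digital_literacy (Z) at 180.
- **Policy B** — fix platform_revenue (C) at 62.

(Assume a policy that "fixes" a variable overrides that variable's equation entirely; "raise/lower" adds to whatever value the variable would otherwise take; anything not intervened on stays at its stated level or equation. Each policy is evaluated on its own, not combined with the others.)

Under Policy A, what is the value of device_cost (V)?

Policy A (Q − 5, Z := 180):
  P = 107
  Q = 140 − 5 = 135
  C = 102 − 107 = -5
  Z = 180
  V = 74 + 4·135 − (-5) + 180 = 799

799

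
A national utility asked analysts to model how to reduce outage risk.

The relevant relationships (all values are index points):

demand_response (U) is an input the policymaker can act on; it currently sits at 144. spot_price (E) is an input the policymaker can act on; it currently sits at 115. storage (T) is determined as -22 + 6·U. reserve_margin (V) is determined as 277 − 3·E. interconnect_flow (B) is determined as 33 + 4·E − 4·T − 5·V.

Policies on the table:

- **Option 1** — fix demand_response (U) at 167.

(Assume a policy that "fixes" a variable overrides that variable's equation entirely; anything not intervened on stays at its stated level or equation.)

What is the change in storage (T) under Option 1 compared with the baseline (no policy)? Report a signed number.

Baseline:
  U = 144
  T = -22 + 6·144 = 842
Option 1 (U := 167):
  U = 167
  T = -22 + 6·167 = 980
Change in T: 980 − 842 = 138

138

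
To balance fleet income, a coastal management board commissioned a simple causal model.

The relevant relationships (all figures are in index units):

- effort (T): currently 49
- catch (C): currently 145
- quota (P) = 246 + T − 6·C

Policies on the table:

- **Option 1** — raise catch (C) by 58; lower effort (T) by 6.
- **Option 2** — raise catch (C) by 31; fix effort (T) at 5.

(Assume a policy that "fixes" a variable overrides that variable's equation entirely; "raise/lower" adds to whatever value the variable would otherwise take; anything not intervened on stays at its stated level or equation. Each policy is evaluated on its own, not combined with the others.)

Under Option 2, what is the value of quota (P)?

Option 2 (C + 31, T := 5):
  T = 5
  C = 145 + 31 = 176
  P = 246 + 5 − 6·176 = -805

-805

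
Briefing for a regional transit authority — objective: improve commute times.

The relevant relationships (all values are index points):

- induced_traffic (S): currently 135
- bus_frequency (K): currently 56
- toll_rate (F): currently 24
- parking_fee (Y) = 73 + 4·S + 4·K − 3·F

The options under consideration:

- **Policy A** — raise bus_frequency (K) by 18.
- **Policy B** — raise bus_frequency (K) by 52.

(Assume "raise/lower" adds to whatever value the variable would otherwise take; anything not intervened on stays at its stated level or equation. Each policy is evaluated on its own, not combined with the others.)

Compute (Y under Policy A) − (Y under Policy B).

Policy A (K + 18):
  S = 135
  K = 56 + 18 = 74
  F = 24
  Y = 73 + 4·135 + 4·74 − 3·24 = 837
Policy B (K + 52):
  S = 135
  K = 56 + 52 = 108
  F = 24
  Y = 73 + 4·135 + 4·108 − 3·24 = 973
Y: 837 − 973 = -136

-136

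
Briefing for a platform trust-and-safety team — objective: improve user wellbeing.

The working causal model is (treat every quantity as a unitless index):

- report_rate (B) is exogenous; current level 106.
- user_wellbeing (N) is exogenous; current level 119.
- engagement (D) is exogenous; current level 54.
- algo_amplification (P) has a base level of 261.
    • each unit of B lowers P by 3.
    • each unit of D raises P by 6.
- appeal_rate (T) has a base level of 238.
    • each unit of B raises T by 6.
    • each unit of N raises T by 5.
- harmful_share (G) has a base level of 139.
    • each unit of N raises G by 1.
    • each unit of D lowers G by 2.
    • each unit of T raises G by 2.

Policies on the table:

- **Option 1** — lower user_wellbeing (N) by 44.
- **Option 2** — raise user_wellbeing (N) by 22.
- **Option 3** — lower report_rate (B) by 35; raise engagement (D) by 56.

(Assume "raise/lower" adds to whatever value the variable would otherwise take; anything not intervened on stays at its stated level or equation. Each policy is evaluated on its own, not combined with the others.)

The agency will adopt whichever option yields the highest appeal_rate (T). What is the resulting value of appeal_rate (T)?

Option 1 (N − 44):
  B = 106
  N = 119 − 44 = 75
  T = 238 + 6·106 + 5·75 = 1249
Option 2 (N + 22):
  B = 106
  N = 119 + 22 = 141
  T = 238 + 6·106 + 5·141 = 1579
Option 3 (B − 35, D + 56):
  B = 106 − 35 = 71
  N = 119
  T = 238 + 6·71 + 5·119 = 1259
Comparing — Option 1: T=1249, Option 2: T=1579, Option 3: T=1259. Highest is 1579 (Option 2).

1579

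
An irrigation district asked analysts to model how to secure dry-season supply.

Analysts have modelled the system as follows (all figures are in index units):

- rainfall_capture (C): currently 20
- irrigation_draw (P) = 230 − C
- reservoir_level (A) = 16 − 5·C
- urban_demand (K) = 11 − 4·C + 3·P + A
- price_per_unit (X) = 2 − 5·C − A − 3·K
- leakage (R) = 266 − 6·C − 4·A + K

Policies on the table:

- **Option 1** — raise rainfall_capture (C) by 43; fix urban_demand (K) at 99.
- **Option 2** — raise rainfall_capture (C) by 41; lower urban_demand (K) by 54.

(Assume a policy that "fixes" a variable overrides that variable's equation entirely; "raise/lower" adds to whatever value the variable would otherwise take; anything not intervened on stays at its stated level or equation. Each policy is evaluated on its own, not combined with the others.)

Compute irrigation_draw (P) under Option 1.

167

Option 1 (C + 43, K := 99):
  C = 20 + 43 = 63
  P = 230 − 63 = 167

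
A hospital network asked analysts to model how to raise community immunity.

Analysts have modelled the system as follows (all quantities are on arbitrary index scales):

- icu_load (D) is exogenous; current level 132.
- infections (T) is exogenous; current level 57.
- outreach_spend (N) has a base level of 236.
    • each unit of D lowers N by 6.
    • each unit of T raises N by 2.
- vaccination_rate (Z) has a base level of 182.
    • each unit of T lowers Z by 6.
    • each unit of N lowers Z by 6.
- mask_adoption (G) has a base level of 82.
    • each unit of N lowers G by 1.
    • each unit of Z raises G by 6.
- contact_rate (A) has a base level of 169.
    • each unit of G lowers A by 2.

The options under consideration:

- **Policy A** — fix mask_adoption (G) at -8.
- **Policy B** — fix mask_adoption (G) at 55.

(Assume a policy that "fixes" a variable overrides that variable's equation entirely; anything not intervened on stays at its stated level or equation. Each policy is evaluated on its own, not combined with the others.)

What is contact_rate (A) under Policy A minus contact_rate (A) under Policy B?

Policy A (G := -8):
  D = 132
  T = 57
  N = 236 − 6·132 + 2·57 = -442
  Z = 182 − 6·57 − 6·(-442) = 2492
  G = -8
  A = 169 − 2·(-8) = 185
Policy B (G := 55):
  D = 132
  T = 57
  N = 236 − 6·132 + 2·57 = -442
  Z = 182 − 6·57 − 6·(-442) = 2492
  G = 55
  A = 169 − 2·55 = 59
A: 185 − 59 = 126

126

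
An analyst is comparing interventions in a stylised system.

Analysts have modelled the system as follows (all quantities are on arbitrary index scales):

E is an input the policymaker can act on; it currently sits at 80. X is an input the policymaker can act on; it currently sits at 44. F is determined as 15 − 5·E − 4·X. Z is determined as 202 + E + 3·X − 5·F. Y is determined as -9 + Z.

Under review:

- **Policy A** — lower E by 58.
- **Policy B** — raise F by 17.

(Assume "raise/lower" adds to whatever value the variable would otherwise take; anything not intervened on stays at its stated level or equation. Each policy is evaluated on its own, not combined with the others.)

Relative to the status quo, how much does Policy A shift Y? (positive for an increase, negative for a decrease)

-1508

Baseline:
  E = 80
  X = 44
  F = 15 − 5·80 − 4·44 = -561
  Z = 202 + 80 + 3·44 − 5·(-561) = 3219
  Y = -9 + 3219 = 3210
Policy A (E − 58):
  E = 80 − 58 = 22
  X = 44
  F = 15 − 5·22 − 4·44 = -271
  Z = 202 + 22 + 3·44 − 5·(-271) = 1711
  Y = -9 + 1711 = 1702
Change in Y: 1702 − 3210 = -1508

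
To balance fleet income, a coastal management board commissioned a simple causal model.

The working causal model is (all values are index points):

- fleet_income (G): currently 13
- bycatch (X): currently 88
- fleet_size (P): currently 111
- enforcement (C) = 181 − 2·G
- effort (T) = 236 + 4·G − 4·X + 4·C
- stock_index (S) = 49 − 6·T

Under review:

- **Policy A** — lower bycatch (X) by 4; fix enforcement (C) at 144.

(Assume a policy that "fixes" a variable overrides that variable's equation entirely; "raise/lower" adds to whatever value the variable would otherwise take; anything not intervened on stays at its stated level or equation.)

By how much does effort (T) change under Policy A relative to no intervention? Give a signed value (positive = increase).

-28

Baseline:
  G = 13
  X = 88
  C = 181 − 2·13 = 155
  T = 236 + 4·13 − 4·88 + 4·155 = 556
Policy A (X − 4, C := 144):
  G = 13
  X = 88 − 4 = 84
  C = 144
  T = 236 + 4·13 − 4·84 + 4·144 = 528
Change in T: 528 − 556 = -28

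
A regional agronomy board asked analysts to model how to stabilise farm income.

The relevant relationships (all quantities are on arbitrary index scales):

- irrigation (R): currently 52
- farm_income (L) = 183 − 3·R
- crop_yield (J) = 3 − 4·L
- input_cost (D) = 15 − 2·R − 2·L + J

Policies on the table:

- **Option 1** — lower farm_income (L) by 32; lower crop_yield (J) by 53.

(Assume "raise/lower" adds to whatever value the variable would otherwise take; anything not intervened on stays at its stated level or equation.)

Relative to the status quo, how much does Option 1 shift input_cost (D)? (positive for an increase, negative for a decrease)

Baseline:
  R = 52
  L = 183 − 3·52 = 27
  J = 3 − 4·27 = -105
  D = 15 − 2·52 − 2·27 + (-105) = -248
Option 1 (L − 32, J − 53):
  R = 52
  L = 183 − 3·52 (−32 from intervention) = -5
  J = 3 − 4·(-5) (−53 from intervention) = -30
  D = 15 − 2·52 − 2·(-5) + (-30) = -109
Change in D: -109 − (-248) = 139

139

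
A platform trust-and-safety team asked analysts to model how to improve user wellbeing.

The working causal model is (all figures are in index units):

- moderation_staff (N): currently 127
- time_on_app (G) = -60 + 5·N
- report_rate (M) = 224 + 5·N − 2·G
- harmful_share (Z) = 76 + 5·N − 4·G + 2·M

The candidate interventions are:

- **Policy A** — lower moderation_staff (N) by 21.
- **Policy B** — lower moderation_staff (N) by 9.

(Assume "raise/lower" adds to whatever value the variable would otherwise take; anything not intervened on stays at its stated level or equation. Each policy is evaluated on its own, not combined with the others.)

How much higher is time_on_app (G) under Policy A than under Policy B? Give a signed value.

-60

Policy A (N − 21):
  N = 127 − 21 = 106
  G = -60 + 5·106 = 470
Policy B (N − 9):
  N = 127 − 9 = 118
  G = -60 + 5·118 = 530
G: 470 − 530 = -60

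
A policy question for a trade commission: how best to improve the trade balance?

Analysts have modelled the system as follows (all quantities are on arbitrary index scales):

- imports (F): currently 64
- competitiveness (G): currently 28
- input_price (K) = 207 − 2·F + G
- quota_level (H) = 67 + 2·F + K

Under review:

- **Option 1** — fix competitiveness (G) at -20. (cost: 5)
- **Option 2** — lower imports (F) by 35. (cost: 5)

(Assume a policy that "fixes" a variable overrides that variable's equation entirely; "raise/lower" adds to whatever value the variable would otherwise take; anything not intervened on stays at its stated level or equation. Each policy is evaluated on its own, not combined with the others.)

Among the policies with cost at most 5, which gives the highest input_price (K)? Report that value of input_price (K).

177

Option 1 (G := -20):
  F = 64
  G = -20
  K = 207 − 2·64 + (-20) = 59
Option 2 (F − 35):
  F = 64 − 35 = 29
  G = 28
  K = 207 − 2·29 + 28 = 177
Comparing — Option 1: K=59, Option 2: K=177. Highest is 177 (Option 2).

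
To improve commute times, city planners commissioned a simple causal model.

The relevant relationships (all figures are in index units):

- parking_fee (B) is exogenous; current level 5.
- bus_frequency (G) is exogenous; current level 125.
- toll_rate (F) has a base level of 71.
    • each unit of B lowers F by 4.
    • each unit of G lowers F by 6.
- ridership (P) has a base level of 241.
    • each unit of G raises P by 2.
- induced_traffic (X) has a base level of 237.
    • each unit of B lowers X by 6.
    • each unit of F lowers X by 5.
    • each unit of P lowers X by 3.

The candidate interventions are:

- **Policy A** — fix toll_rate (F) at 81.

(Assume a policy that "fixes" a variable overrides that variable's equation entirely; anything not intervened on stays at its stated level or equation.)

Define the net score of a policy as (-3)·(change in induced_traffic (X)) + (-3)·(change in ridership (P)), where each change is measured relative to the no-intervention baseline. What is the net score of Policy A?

Baseline:
  B = 5
  G = 125
  F = 71 − 4·5 − 6·125 = -699
  P = 241 + 2·125 = 491
  X = 237 − 6·5 − 5·(-699) − 3·491 = 2229
Policy A (F := 81):
  B = 5
  G = 125
  F = 81
  P = 241 + 2·125 = 491
  X = 237 − 6·5 − 5·81 − 3·491 = -1671
ΔX = -1671 − 2229 = -3900; ΔP = 491 − 491 = 0
Score = (-3)·(-3900) + (-3)·0 = 11700

11700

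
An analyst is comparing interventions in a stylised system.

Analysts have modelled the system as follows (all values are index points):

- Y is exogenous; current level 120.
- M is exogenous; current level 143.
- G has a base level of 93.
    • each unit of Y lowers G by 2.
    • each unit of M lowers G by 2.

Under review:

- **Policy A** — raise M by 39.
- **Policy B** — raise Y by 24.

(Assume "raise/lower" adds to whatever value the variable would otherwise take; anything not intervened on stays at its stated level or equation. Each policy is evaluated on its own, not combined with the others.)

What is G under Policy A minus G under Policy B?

Policy A (M + 39):
  Y = 120
  M = 143 + 39 = 182
  G = 93 − 2·120 − 2·182 = -511
Policy B (Y + 24):
  Y = 120 + 24 = 144
  M = 143
  G = 93 − 2·144 − 2·143 = -481
G: -511 − (-481) = -30

-30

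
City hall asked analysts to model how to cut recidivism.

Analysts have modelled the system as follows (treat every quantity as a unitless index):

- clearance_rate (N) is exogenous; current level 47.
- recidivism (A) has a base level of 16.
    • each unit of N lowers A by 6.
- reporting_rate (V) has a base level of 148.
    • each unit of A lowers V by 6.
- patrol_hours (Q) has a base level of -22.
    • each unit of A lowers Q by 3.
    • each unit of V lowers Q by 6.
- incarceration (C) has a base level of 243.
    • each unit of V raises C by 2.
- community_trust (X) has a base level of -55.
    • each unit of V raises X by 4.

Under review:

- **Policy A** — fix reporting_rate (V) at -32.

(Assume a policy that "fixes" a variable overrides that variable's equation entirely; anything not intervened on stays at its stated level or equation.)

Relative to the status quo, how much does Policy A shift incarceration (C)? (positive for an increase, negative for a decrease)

-3552

Baseline:
  N = 47
  A = 16 − 6·47 = -266
  V = 148 − 6·(-266) = 1744
  C = 243 + 2·1744 = 3731
Policy A (V := -32):
  N = 47
  A = 16 − 6·47 = -266
  V = -32
  C = 243 + 2·(-32) = 179
Change in C: 179 − 3731 = -3552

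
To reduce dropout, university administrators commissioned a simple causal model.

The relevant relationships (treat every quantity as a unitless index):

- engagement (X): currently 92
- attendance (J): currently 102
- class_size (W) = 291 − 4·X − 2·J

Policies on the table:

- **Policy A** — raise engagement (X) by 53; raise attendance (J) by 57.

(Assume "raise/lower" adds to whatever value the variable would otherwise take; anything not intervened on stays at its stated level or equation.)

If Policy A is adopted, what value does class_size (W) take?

Policy A (X + 53, J + 57):
  X = 92 + 53 = 145
  J = 102 + 57 = 159
  W = 291 − 4·145 − 2·159 = -607

-607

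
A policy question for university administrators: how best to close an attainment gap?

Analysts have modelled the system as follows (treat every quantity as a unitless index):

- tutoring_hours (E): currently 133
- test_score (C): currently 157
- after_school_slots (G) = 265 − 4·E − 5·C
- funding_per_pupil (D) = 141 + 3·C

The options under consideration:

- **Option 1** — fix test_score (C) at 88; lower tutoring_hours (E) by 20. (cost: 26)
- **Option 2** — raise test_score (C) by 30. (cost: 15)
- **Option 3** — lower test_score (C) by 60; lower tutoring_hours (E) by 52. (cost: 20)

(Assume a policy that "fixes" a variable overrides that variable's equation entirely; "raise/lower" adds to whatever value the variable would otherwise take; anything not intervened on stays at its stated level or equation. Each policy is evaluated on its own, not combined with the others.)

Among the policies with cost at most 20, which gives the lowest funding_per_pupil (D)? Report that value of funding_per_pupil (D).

Option 2 (C + 30):
  C = 157 + 30 = 187
  D = 141 + 3·187 = 702
Option 3 (C − 60, E − 52):
  C = 157 − 60 = 97
  D = 141 + 3·97 = 432
Comparing — Option 2: D=702, Option 3: D=432. Lowest is 432 (Option 3).

432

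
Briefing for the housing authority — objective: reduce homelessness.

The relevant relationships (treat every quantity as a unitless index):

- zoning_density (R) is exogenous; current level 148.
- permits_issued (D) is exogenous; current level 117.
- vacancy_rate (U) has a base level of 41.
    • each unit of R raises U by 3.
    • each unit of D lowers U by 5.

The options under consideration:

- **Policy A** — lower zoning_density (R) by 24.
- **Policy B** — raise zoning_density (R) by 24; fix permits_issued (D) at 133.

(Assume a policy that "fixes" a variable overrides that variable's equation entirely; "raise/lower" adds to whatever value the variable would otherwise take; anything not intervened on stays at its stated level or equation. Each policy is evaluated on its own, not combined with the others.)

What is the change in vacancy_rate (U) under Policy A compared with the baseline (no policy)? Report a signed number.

Baseline:
  R = 148
  D = 117
  U = 41 + 3·148 − 5·117 = -100
Policy A (R − 24):
  R = 148 − 24 = 124
  D = 117
  U = 41 + 3·124 − 5·117 = -172
Change in U: -172 − (-100) = -72

-72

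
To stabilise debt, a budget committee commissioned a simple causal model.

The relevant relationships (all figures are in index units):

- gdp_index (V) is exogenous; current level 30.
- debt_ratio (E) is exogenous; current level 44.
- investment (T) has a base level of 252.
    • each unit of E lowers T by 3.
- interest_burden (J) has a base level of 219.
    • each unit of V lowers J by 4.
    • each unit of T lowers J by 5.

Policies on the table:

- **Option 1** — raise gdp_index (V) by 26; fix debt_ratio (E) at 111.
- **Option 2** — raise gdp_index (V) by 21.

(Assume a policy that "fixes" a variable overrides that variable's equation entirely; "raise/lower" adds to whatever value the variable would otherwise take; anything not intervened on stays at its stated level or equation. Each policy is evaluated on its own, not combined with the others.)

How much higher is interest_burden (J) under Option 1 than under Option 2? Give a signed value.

985

Option 1 (V + 26, E := 111):
  V = 30 + 26 = 56
  E = 111
  T = 252 − 3·111 = -81
  J = 219 − 4·56 − 5·(-81) = 400
Option 2 (V + 21):
  V = 30 + 21 = 51
  E = 44
  T = 252 − 3·44 = 120
  J = 219 − 4·51 − 5·120 = -585
J: 400 − (-585) = 985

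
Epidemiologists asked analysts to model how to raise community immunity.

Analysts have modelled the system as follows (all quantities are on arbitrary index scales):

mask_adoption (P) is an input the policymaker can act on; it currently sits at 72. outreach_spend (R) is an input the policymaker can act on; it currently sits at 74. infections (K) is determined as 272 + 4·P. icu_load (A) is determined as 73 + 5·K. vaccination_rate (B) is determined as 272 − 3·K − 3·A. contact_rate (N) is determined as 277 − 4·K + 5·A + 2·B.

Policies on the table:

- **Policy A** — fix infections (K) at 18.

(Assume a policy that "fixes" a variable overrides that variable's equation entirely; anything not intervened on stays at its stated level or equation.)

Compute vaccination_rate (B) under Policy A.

-271

Policy A (K := 18):
  P = 72
  K = 18
  A = 73 + 5·18 = 163
  B = 272 − 3·18 − 3·163 = -271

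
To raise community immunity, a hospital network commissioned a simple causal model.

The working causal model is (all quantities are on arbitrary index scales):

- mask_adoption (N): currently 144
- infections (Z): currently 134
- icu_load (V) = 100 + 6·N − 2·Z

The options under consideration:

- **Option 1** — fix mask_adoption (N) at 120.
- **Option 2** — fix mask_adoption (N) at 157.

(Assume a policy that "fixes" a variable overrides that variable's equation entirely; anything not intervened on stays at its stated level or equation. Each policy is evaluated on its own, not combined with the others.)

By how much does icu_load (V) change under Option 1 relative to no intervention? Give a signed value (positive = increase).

-144

Baseline:
  N = 144
  Z = 134
  V = 100 + 6·144 − 2·134 = 696
Option 1 (N := 120):
  N = 120
  Z = 134
  V = 100 + 6·120 − 2·134 = 552
Change in V: 552 − 696 = -144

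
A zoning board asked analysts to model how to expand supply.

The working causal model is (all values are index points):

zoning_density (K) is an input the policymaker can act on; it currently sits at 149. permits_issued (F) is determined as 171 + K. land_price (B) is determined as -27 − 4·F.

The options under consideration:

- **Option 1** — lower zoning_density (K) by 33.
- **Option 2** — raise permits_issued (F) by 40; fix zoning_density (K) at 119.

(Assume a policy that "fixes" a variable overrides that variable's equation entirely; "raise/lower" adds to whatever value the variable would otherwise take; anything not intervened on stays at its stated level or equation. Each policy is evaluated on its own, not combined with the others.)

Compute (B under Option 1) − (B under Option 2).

Option 1 (K − 33):
  K = 149 − 33 = 116
  F = 171 + 116 = 287
  B = -27 − 4·287 = -1175
Option 2 (F + 40, K := 119):
  K = 119
  F = 171 + 119 (+40 from intervention) = 330
  B = -27 − 4·330 = -1347
B: -1175 − (-1347) = 172

172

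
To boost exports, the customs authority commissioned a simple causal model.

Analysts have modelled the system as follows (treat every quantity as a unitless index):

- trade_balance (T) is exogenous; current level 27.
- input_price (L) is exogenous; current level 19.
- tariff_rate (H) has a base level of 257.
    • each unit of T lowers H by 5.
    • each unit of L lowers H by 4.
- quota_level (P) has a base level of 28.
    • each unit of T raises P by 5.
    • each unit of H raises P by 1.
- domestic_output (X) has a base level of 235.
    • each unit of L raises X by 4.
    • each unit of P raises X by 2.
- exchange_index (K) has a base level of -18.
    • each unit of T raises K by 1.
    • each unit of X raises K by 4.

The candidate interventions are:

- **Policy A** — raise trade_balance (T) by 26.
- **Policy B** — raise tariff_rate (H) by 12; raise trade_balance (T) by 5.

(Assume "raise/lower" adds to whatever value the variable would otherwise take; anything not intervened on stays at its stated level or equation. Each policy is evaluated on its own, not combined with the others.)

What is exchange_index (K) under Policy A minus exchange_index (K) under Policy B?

Policy A (T + 26):
  T = 27 + 26 = 53
  L = 19
  H = 257 − 5·53 − 4·19 = -84
  P = 28 + 5·53 + (-84) = 209
  X = 235 + 4·19 + 2·209 = 729
  K = -18 + 53 + 4·729 = 2951
Policy B (H + 12, T + 5):
  T = 27 + 5 = 32
  L = 19
  H = 257 − 5·32 − 4·19 (+12 from intervention) = 33
  P = 28 + 5·32 + 33 = 221
  X = 235 + 4·19 + 2·221 = 753
  K = -18 + 32 + 4·753 = 3026
K: 2951 − 3026 = -75

-75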